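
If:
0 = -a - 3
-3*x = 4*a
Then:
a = -3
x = 4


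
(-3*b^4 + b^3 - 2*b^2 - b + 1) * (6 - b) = 3*b^5 - 19*b^4 + 8*b^3 - 11*b^2 - 7*b + 6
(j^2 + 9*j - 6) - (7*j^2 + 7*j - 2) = -6*j^2 + 2*j - 4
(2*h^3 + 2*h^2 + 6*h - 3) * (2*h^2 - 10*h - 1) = 4*h^5 - 16*h^4 - 10*h^3 - 68*h^2 + 24*h + 3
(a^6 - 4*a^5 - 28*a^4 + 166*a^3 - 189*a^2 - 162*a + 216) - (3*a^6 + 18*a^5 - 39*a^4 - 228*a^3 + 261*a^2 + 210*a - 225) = -2*a^6 - 22*a^5 + 11*a^4 + 394*a^3 - 450*a^2 - 372*a + 441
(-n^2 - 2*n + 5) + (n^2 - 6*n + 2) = 7 - 8*n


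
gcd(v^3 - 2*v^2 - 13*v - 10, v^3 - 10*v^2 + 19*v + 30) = v^2 - 4*v - 5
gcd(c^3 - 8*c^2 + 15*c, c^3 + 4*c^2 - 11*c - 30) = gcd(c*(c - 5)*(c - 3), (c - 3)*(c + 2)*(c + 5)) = c - 3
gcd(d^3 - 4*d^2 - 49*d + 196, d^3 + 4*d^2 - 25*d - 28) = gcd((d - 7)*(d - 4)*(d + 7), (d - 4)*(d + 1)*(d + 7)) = d^2 + 3*d - 28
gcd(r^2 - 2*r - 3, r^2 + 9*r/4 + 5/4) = r + 1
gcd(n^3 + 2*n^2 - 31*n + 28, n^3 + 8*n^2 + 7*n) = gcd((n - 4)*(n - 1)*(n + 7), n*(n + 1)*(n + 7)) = n + 7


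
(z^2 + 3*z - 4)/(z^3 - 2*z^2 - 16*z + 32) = (z - 1)/(z^2 - 6*z + 8)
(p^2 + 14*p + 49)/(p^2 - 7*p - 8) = (p^2 + 14*p + 49)/(p^2 - 7*p - 8)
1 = 1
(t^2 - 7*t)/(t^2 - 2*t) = (t - 7)/(t - 2)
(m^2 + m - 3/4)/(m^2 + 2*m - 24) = (m^2 + m - 3/4)/(m^2 + 2*m - 24)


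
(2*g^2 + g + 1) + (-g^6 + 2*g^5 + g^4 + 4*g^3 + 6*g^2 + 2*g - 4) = -g^6 + 2*g^5 + g^4 + 4*g^3 + 8*g^2 + 3*g - 3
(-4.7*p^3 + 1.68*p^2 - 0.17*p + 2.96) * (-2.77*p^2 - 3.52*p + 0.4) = 13.019*p^5 + 11.8904*p^4 - 7.3227*p^3 - 6.9288*p^2 - 10.4872*p + 1.184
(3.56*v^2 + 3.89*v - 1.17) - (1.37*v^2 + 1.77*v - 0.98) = 2.19*v^2 + 2.12*v - 0.19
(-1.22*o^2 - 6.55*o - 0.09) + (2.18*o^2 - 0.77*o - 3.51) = 0.96*o^2 - 7.32*o - 3.6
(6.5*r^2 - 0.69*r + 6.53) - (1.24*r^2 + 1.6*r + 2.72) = 5.26*r^2 - 2.29*r + 3.81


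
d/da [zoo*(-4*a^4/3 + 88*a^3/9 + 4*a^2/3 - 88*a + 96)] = zoo*(a^3 + a^2 + a + 1)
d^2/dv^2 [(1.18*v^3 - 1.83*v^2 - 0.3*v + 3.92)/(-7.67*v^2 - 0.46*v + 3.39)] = (2.27373675443232e-13*v^5 + 1.13686837721616e-13*v^4 - 39.478316*v^3 - 1087.120902*v^2 - 117.544992*v - 162.51241)/(451.217663*v^6 + 81.183882*v^5 - 593.420997*v^4 - 71.666252*v^3 + 262.281249*v^2 + 15.859098*v - 38.958219)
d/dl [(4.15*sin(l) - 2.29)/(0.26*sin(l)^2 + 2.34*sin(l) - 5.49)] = (-1.079*sin(l)^2 + 1.1908*sin(l) - 17.4249)*cos(l)/(0.0676*sin(l)^4 + 1.2168*sin(l)^3 + 2.6208*sin(l)^2 - 25.6932*sin(l) + 30.1401)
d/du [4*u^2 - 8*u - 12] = 8*u - 8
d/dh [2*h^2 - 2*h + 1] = 4*h - 2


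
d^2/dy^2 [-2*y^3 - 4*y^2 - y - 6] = -12*y - 8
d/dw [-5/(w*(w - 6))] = 10*(w - 3)/(w^2*(w - 6)^2)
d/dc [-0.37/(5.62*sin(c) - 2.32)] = 2.0794*cos(c)/(5.62*sin(c) - 2.32)^2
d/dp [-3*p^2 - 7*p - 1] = -6*p - 7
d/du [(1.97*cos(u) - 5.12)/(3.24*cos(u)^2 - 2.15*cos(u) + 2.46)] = (6.3828*cos(u)^2 - 33.1776*cos(u) + 6.1618)*sin(u)/(10.4976*cos(u)^4 - 13.932*cos(u)^3 + 20.5633*cos(u)^2 - 10.578*cos(u) + 6.0516)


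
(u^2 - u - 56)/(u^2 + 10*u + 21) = (u - 8)/(u + 3)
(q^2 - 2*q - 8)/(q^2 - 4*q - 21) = (-q^2 + 2*q + 8)/(-q^2 + 4*q + 21)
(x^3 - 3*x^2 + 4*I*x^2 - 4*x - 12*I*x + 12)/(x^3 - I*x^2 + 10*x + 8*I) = (x^2 + x*(-3 + 2*I) - 6*I)/(x^2 - 3*I*x + 4)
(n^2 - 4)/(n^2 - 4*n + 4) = (n + 2)/(n - 2)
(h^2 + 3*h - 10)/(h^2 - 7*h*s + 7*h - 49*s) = (h^2 + 3*h - 10)/(h^2 - 7*h*s + 7*h - 49*s)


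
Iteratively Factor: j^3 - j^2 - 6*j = (j - 3)*(j^2 + 2*j) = j*(j - 3)*(j + 2)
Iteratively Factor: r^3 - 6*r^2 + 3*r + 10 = (r - 2)*(r^2 - 4*r - 5) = (r - 5)*(r - 2)*(r + 1)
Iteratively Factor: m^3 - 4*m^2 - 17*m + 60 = (m - 5)*(m^2 + m - 12) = (m - 5)*(m - 3)*(m + 4)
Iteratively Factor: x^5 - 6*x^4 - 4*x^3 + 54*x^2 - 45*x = (x - 5)*(x^4 - x^3 - 9*x^2 + 9*x) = x*(x - 5)*(x^3 - x^2 - 9*x + 9) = x*(x - 5)*(x - 1)*(x^2 - 9) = x*(x - 5)*(x - 1)*(x + 3)*(x - 3)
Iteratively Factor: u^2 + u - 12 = (u - 3)*(u + 4)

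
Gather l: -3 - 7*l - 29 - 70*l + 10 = -77*l - 22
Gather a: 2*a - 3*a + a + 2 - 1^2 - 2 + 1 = 0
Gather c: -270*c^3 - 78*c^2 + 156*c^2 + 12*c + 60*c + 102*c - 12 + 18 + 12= -270*c^3 + 78*c^2 + 174*c + 18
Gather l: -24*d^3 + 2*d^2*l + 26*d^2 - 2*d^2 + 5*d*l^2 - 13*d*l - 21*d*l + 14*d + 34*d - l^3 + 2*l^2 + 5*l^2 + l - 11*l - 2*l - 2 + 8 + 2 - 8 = -24*d^3 + 24*d^2 + 48*d - l^3 + l^2*(5*d + 7) + l*(2*d^2 - 34*d - 12)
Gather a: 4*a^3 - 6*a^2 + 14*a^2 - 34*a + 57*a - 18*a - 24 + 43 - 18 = 4*a^3 + 8*a^2 + 5*a + 1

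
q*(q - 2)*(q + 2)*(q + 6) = q^4 + 6*q^3 - 4*q^2 - 24*q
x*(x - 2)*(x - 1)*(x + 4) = x^4 + x^3 - 10*x^2 + 8*x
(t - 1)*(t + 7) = t^2 + 6*t - 7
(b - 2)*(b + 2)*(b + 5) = b^3 + 5*b^2 - 4*b - 20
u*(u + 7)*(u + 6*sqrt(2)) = u^3 + 7*u^2 + 6*sqrt(2)*u^2 + 42*sqrt(2)*u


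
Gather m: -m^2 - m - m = -m^2 - 2*m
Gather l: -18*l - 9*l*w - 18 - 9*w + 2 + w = l*(-9*w - 18) - 8*w - 16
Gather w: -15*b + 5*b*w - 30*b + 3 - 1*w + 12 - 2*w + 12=-45*b + w*(5*b - 3) + 27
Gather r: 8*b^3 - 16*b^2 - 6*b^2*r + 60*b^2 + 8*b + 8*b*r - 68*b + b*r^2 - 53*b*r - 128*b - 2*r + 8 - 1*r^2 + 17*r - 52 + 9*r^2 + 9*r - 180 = 8*b^3 + 44*b^2 - 188*b + r^2*(b + 8) + r*(-6*b^2 - 45*b + 24) - 224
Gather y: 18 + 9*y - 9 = 9*y + 9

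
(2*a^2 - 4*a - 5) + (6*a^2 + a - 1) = 8*a^2 - 3*a - 6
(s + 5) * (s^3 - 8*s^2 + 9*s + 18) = s^4 - 3*s^3 - 31*s^2 + 63*s + 90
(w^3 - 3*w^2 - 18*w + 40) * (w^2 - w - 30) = w^5 - 4*w^4 - 45*w^3 + 148*w^2 + 500*w - 1200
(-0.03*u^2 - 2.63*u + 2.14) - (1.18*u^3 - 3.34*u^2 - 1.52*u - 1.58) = -1.18*u^3 + 3.31*u^2 - 1.11*u + 3.72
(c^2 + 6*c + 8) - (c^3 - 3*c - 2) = -c^3 + c^2 + 9*c + 10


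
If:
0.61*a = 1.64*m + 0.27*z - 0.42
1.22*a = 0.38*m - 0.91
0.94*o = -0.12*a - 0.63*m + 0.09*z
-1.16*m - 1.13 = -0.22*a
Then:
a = -1.12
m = -1.19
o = 1.53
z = 6.24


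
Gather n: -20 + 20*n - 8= 20*n - 28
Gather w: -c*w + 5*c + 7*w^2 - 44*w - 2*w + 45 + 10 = 5*c + 7*w^2 + w*(-c - 46) + 55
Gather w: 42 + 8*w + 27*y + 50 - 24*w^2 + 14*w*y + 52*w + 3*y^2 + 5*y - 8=-24*w^2 + w*(14*y + 60) + 3*y^2 + 32*y + 84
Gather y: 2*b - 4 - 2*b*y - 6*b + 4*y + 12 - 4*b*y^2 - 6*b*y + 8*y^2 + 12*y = -4*b + y^2*(8 - 4*b) + y*(16 - 8*b) + 8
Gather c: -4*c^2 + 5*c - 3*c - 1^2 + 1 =-4*c^2 + 2*c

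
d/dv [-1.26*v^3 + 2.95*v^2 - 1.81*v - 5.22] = -3.78*v^2 + 5.9*v - 1.81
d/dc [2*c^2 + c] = 4*c + 1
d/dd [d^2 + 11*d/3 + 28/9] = 2*d + 11/3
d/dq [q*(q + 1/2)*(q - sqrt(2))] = 3*q^2 - 2*sqrt(2)*q + q - sqrt(2)/2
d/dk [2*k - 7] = 2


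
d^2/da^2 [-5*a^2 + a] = -10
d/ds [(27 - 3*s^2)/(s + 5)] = 3*(s^2 - 2*s*(s + 5) - 9)/(s + 5)^2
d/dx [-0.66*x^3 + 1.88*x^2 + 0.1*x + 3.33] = -1.98*x^2 + 3.76*x + 0.1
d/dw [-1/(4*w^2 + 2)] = 2*w/(2*w^2 + 1)^2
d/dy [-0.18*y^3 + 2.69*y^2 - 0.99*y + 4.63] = -0.54*y^2 + 5.38*y - 0.99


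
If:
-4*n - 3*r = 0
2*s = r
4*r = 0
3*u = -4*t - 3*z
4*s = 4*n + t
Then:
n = 0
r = 0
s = 0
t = 0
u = -z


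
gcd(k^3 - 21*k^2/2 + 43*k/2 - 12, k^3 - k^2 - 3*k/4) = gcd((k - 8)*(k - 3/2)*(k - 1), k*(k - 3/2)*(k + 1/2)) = k - 3/2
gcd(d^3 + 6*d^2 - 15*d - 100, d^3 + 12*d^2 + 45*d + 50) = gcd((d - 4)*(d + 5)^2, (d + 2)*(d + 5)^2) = d^2 + 10*d + 25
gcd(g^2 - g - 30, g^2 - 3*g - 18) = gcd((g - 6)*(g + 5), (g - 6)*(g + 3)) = g - 6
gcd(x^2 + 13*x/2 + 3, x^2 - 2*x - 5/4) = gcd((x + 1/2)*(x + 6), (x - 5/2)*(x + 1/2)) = x + 1/2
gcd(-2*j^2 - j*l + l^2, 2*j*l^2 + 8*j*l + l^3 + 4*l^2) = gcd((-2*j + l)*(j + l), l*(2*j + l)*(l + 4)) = 1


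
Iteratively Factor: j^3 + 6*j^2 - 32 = (j - 2)*(j^2 + 8*j + 16) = (j - 2)*(j + 4)*(j + 4)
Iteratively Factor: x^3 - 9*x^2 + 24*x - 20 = (x - 2)*(x^2 - 7*x + 10) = (x - 2)^2*(x - 5)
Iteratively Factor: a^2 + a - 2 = (a + 2)*(a - 1)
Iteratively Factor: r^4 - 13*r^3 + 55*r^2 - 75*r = (r - 5)*(r^3 - 8*r^2 + 15*r) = r*(r - 5)*(r^2 - 8*r + 15) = r*(r - 5)*(r - 3)*(r - 5)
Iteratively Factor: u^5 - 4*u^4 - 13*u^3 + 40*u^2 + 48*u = (u + 3)*(u^4 - 7*u^3 + 8*u^2 + 16*u) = (u + 1)*(u + 3)*(u^3 - 8*u^2 + 16*u) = (u - 4)*(u + 1)*(u + 3)*(u^2 - 4*u) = (u - 4)^2*(u + 1)*(u + 3)*(u)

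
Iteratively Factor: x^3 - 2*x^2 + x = (x - 1)*(x^2 - x) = x*(x - 1)*(x - 1)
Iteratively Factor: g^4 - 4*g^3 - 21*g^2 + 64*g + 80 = (g - 4)*(g^3 - 21*g - 20) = (g - 4)*(g + 1)*(g^2 - g - 20) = (g - 5)*(g - 4)*(g + 1)*(g + 4)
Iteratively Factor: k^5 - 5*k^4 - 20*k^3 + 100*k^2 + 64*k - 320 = (k - 5)*(k^4 - 20*k^2 + 64) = (k - 5)*(k - 2)*(k^3 + 2*k^2 - 16*k - 32) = (k - 5)*(k - 2)*(k + 4)*(k^2 - 2*k - 8) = (k - 5)*(k - 4)*(k - 2)*(k + 4)*(k + 2)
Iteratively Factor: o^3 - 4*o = (o)*(o^2 - 4) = o*(o + 2)*(o - 2)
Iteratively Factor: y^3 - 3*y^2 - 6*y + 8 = (y - 1)*(y^2 - 2*y - 8) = (y - 4)*(y - 1)*(y + 2)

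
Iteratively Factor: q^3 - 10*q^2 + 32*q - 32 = (q - 4)*(q^2 - 6*q + 8) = (q - 4)*(q - 2)*(q - 4)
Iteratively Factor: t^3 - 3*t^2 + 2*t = (t - 1)*(t^2 - 2*t) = (t - 2)*(t - 1)*(t)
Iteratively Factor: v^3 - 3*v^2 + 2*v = (v - 2)*(v^2 - v) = (v - 2)*(v - 1)*(v)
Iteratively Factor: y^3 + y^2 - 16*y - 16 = (y + 1)*(y^2 - 16) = (y - 4)*(y + 1)*(y + 4)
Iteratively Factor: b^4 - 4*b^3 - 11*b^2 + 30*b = (b - 2)*(b^3 - 2*b^2 - 15*b) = b*(b - 2)*(b^2 - 2*b - 15) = b*(b - 2)*(b + 3)*(b - 5)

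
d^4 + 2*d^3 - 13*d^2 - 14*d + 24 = (d - 3)*(d - 1)*(d + 2)*(d + 4)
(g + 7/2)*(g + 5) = g^2 + 17*g/2 + 35/2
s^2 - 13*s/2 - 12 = (s - 8)*(s + 3/2)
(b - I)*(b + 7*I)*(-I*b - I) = -I*b^3 + 6*b^2 - I*b^2 + 6*b - 7*I*b - 7*I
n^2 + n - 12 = (n - 3)*(n + 4)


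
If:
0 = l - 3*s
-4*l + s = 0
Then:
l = 0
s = 0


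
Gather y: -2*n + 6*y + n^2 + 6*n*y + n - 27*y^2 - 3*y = n^2 - n - 27*y^2 + y*(6*n + 3)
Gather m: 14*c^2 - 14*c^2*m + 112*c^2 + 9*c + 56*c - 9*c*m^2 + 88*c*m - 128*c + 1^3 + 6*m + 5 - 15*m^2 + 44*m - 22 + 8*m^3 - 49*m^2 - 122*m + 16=126*c^2 - 63*c + 8*m^3 + m^2*(-9*c - 64) + m*(-14*c^2 + 88*c - 72)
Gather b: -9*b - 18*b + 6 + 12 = 18 - 27*b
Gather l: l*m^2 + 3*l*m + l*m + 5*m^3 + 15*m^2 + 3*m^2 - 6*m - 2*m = l*(m^2 + 4*m) + 5*m^3 + 18*m^2 - 8*m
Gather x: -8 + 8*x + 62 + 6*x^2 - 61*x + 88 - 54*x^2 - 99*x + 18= -48*x^2 - 152*x + 160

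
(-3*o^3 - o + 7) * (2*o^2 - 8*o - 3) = -6*o^5 + 24*o^4 + 7*o^3 + 22*o^2 - 53*o - 21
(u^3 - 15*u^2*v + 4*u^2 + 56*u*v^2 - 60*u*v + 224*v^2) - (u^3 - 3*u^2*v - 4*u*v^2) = -12*u^2*v + 4*u^2 + 60*u*v^2 - 60*u*v + 224*v^2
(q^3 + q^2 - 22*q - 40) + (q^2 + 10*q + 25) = q^3 + 2*q^2 - 12*q - 15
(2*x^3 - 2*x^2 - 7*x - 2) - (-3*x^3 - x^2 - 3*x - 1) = 5*x^3 - x^2 - 4*x - 1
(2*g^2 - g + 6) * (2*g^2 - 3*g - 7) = 4*g^4 - 8*g^3 + g^2 - 11*g - 42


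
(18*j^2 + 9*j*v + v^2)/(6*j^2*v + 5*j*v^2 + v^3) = (6*j + v)/(v*(2*j + v))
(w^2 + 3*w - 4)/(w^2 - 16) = (w - 1)/(w - 4)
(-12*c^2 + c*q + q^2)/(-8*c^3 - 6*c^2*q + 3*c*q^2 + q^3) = (-3*c + q)/(-2*c^2 - c*q + q^2)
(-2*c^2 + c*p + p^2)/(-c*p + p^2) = (2*c + p)/p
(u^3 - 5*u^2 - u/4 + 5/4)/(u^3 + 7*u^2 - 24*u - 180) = (u^2 - 1/4)/(u^2 + 12*u + 36)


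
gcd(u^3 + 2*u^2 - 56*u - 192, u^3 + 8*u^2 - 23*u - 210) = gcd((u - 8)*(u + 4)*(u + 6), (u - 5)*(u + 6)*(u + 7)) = u + 6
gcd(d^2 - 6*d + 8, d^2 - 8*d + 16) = d - 4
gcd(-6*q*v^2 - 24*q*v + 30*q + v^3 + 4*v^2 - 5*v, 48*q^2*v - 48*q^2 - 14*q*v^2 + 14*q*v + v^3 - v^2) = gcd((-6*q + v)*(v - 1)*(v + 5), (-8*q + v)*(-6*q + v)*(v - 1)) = 6*q*v - 6*q - v^2 + v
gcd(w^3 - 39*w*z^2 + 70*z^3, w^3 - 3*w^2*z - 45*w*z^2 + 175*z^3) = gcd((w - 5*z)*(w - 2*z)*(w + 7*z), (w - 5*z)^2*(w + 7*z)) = -w^2 - 2*w*z + 35*z^2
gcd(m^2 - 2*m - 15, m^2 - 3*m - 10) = m - 5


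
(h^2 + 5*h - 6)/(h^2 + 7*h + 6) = (h - 1)/(h + 1)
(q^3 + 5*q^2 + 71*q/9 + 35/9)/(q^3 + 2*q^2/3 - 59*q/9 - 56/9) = (3*q + 5)/(3*q - 8)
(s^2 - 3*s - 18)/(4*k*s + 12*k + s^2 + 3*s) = (s - 6)/(4*k + s)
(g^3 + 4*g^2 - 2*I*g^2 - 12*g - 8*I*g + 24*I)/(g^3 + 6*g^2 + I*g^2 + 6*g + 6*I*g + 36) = (g - 2)/(g + 3*I)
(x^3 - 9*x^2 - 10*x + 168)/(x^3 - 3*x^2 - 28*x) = (x - 6)/x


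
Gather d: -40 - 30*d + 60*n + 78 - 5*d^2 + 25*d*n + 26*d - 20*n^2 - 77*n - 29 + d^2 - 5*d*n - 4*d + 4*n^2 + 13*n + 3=-4*d^2 + d*(20*n - 8) - 16*n^2 - 4*n + 12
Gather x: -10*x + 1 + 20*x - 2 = 10*x - 1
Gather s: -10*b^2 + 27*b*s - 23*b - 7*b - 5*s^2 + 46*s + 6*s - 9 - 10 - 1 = -10*b^2 - 30*b - 5*s^2 + s*(27*b + 52) - 20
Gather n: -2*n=-2*n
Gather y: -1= -1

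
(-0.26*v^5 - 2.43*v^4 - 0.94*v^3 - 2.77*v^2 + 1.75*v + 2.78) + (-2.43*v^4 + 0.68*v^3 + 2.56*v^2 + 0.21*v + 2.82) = -0.26*v^5 - 4.86*v^4 - 0.26*v^3 - 0.21*v^2 + 1.96*v + 5.6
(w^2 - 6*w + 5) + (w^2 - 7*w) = 2*w^2 - 13*w + 5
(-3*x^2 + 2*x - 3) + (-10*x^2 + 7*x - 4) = -13*x^2 + 9*x - 7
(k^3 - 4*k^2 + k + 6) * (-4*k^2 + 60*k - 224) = -4*k^5 + 76*k^4 - 468*k^3 + 932*k^2 + 136*k - 1344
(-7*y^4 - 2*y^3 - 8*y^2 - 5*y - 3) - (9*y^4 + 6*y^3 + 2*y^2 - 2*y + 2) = -16*y^4 - 8*y^3 - 10*y^2 - 3*y - 5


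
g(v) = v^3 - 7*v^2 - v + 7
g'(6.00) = 23.00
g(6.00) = -35.00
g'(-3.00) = 68.00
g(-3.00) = -80.00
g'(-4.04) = 104.52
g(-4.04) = -169.15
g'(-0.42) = 5.41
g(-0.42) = 6.11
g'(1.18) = -13.34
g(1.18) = -2.28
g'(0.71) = -9.43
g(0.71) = 3.12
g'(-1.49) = 26.52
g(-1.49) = -10.36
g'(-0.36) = 4.43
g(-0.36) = 6.41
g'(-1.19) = 19.91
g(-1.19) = -3.41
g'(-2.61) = 55.98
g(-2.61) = -55.85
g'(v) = 3*v^2 - 14*v - 1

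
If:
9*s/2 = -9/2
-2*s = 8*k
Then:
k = 1/4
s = -1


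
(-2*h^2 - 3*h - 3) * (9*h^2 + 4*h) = -18*h^4 - 35*h^3 - 39*h^2 - 12*h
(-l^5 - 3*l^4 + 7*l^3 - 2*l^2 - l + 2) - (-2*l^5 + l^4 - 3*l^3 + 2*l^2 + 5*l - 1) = l^5 - 4*l^4 + 10*l^3 - 4*l^2 - 6*l + 3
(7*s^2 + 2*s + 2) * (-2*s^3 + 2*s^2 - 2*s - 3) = -14*s^5 + 10*s^4 - 14*s^3 - 21*s^2 - 10*s - 6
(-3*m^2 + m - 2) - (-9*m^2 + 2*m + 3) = 6*m^2 - m - 5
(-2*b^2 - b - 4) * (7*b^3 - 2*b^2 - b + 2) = -14*b^5 - 3*b^4 - 24*b^3 + 5*b^2 + 2*b - 8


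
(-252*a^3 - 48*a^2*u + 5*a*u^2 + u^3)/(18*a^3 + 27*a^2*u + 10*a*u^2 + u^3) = (-42*a^2 - a*u + u^2)/(3*a^2 + 4*a*u + u^2)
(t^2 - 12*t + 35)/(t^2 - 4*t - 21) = (t - 5)/(t + 3)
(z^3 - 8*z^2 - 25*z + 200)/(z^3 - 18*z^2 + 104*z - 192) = (z^2 - 25)/(z^2 - 10*z + 24)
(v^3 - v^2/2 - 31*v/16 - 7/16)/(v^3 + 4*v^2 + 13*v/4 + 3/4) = (16*v^3 - 8*v^2 - 31*v - 7)/(4*(4*v^3 + 16*v^2 + 13*v + 3))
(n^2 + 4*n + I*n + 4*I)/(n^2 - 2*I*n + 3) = (n + 4)/(n - 3*I)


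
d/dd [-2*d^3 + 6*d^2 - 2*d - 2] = -6*d^2 + 12*d - 2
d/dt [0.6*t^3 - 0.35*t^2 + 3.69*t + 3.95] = 1.8*t^2 - 0.7*t + 3.69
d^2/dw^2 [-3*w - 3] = 0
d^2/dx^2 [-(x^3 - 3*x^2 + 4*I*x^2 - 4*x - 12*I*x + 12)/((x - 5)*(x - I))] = (x^3*(-2 - 20*I) + x^2*(-222 + 60*I) + x*(870 - 48*I) - 1366 + 160*I)/(x^6 + x^5*(-15 - 3*I) + x^4*(72 + 45*I) + x^3*(-80 - 224*I) + x^2*(-225 + 360*I) + x*(375 + 75*I) - 125*I)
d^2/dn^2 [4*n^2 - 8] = 8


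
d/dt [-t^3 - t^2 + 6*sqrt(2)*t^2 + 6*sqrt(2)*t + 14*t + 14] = -3*t^2 - 2*t + 12*sqrt(2)*t + 6*sqrt(2) + 14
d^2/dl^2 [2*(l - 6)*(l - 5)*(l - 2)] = 12*l - 52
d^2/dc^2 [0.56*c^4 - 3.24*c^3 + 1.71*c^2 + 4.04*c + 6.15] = 6.72*c^2 - 19.44*c + 3.42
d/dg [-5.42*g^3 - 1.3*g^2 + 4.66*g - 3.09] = -16.26*g^2 - 2.6*g + 4.66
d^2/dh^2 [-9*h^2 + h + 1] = -18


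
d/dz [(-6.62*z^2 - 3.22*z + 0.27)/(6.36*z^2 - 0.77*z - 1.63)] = (25.5766*z^2 + 18.1468*z + 5.4565)/(40.4496*z^4 - 9.7944*z^3 - 20.1407*z^2 + 2.5102*z + 2.6569)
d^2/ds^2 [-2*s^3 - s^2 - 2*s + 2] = -12*s - 2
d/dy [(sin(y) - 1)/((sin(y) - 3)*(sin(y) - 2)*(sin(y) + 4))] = 2*(-sin(y)^3 + 2*sin(y)^2 - sin(y) + 5)*cos(y)/((sin(y) - 3)^2*(sin(y) - 2)^2*(sin(y) + 4)^2)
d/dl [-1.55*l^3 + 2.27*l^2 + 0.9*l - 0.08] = -4.65*l^2 + 4.54*l + 0.9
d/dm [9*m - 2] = 9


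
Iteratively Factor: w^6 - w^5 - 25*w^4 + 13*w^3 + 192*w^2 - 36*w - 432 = (w - 4)*(w^5 + 3*w^4 - 13*w^3 - 39*w^2 + 36*w + 108) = (w - 4)*(w + 3)*(w^4 - 13*w^2 + 36) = (w - 4)*(w - 3)*(w + 3)*(w^3 + 3*w^2 - 4*w - 12) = (w - 4)*(w - 3)*(w - 2)*(w + 3)*(w^2 + 5*w + 6) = (w - 4)*(w - 3)*(w - 2)*(w + 2)*(w + 3)*(w + 3)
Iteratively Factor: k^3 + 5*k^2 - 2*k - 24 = (k + 3)*(k^2 + 2*k - 8) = (k - 2)*(k + 3)*(k + 4)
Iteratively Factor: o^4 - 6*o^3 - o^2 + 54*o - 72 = (o + 3)*(o^3 - 9*o^2 + 26*o - 24) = (o - 4)*(o + 3)*(o^2 - 5*o + 6) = (o - 4)*(o - 3)*(o + 3)*(o - 2)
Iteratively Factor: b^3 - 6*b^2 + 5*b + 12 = (b - 3)*(b^2 - 3*b - 4) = (b - 3)*(b + 1)*(b - 4)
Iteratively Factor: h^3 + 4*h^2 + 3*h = (h)*(h^2 + 4*h + 3) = h*(h + 3)*(h + 1)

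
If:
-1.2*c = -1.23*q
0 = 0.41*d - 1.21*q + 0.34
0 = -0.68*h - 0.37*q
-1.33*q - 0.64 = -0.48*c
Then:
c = -0.78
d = -3.08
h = 0.42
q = -0.76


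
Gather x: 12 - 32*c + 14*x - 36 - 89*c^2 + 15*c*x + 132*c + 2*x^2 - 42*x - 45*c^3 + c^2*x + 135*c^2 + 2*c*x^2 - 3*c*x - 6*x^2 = -45*c^3 + 46*c^2 + 100*c + x^2*(2*c - 4) + x*(c^2 + 12*c - 28) - 24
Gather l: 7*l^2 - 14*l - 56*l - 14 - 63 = 7*l^2 - 70*l - 77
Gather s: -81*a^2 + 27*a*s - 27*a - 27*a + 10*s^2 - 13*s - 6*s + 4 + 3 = -81*a^2 - 54*a + 10*s^2 + s*(27*a - 19) + 7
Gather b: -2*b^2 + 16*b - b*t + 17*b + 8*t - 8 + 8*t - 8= -2*b^2 + b*(33 - t) + 16*t - 16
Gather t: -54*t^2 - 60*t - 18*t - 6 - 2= -54*t^2 - 78*t - 8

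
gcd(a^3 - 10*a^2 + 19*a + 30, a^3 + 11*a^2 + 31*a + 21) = a + 1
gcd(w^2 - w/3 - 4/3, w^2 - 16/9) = w - 4/3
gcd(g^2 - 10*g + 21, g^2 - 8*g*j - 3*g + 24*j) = g - 3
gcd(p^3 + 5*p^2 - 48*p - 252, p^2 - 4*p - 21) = p - 7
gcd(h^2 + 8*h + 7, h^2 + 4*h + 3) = h + 1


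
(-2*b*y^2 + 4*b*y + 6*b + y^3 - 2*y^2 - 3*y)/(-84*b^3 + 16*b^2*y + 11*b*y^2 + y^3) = (y^2 - 2*y - 3)/(42*b^2 + 13*b*y + y^2)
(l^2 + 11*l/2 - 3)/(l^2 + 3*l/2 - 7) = (2*l^2 + 11*l - 6)/(2*l^2 + 3*l - 14)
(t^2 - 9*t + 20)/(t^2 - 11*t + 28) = (t - 5)/(t - 7)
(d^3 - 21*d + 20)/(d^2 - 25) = (d^2 - 5*d + 4)/(d - 5)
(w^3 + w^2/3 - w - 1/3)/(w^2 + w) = w - 2/3 - 1/(3*w)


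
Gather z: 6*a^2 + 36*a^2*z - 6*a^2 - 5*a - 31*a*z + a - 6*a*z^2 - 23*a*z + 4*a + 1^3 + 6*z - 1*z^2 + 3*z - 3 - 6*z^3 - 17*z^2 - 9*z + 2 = -6*z^3 + z^2*(-6*a - 18) + z*(36*a^2 - 54*a)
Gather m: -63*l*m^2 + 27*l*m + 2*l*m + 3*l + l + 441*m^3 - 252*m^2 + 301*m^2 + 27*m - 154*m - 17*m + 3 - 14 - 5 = 4*l + 441*m^3 + m^2*(49 - 63*l) + m*(29*l - 144) - 16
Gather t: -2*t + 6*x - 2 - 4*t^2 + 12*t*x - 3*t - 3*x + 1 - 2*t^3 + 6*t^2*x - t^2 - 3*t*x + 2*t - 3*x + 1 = -2*t^3 + t^2*(6*x - 5) + t*(9*x - 3)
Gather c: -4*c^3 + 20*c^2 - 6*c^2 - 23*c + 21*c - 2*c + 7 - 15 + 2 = -4*c^3 + 14*c^2 - 4*c - 6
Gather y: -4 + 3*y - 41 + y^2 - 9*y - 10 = y^2 - 6*y - 55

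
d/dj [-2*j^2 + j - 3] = 1 - 4*j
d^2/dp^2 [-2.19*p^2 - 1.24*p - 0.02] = -4.38000000000000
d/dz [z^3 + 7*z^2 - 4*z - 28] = 3*z^2 + 14*z - 4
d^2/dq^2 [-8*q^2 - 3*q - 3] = -16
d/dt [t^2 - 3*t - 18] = 2*t - 3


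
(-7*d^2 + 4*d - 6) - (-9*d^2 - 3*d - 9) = 2*d^2 + 7*d + 3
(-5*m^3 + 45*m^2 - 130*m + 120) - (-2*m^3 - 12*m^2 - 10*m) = -3*m^3 + 57*m^2 - 120*m + 120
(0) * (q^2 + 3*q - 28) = 0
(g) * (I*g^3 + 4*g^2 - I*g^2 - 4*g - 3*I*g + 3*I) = I*g^4 + 4*g^3 - I*g^3 - 4*g^2 - 3*I*g^2 + 3*I*g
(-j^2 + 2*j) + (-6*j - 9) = -j^2 - 4*j - 9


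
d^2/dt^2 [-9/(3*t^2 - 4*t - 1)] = 18*(-9*t^2 + 12*t + 4*(3*t - 2)^2 + 3)/(-3*t^2 + 4*t + 1)^3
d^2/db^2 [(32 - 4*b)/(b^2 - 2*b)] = 8*(b*(b - 2)*(3*b - 10) - 4*(b - 8)*(b - 1)^2)/(b^3*(b - 2)^3)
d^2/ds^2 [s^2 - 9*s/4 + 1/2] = 2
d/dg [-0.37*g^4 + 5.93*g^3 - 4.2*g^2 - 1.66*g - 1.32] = -1.48*g^3 + 17.79*g^2 - 8.4*g - 1.66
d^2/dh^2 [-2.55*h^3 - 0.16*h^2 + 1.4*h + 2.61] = -15.3*h - 0.32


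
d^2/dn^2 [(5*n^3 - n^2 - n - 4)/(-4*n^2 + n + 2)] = 2*(-25*n^3 + 186*n^2 - 84*n + 38)/(64*n^6 - 48*n^5 - 84*n^4 + 47*n^3 + 42*n^2 - 12*n - 8)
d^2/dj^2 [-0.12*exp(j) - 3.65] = -0.12*exp(j)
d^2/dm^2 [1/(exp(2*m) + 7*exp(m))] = (-(exp(m) + 7)*(4*exp(m) + 7) + 2*(2*exp(m) + 7)^2)*exp(-m)/(exp(m) + 7)^3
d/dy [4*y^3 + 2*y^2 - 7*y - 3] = 12*y^2 + 4*y - 7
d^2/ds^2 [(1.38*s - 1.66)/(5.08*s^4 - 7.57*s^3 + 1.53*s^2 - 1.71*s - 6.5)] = (427.353984*s^7 - 1705.872128*s^6 + 2453.928924*s^5 - 1397.726004*s^4 + 1247.38644*s^3 - 1624.837776*s^2 + 598.484748*s - 73.402812)/(131.096512*s^12 - 586.063344*s^11 + 991.778052*s^10 - 919.207333*s^9 + 190.034463*s^8 + 1072.8876*s^7 - 1253.591943*s^6 + 712.071972*s^5 + 106.820769*s^4 - 862.462011*s^3 + 136.90755*s^2 - 216.7425*s - 274.625)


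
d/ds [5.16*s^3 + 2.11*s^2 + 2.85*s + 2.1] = 15.48*s^2 + 4.22*s + 2.85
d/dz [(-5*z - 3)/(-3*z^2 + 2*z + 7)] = (-15*z^2 - 18*z - 29)/(9*z^4 - 12*z^3 - 38*z^2 + 28*z + 49)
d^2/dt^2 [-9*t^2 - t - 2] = -18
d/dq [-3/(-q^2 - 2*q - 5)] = 6*(-q - 1)/(q^2 + 2*q + 5)^2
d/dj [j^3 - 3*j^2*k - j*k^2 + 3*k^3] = 3*j^2 - 6*j*k - k^2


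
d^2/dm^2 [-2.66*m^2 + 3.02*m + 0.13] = -5.32000000000000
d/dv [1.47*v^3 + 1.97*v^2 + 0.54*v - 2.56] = 4.41*v^2 + 3.94*v + 0.54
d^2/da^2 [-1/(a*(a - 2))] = 2*(-3*a^2 + 6*a - 4)/(a^3*(a^3 - 6*a^2 + 12*a - 8))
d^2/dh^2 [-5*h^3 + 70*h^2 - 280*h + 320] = 140 - 30*h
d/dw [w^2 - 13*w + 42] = 2*w - 13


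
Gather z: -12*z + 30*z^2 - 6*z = 30*z^2 - 18*z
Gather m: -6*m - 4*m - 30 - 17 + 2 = -10*m - 45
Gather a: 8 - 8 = 0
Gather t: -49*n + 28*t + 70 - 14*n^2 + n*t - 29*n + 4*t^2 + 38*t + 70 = -14*n^2 - 78*n + 4*t^2 + t*(n + 66) + 140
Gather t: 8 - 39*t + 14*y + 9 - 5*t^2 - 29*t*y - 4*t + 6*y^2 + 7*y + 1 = -5*t^2 + t*(-29*y - 43) + 6*y^2 + 21*y + 18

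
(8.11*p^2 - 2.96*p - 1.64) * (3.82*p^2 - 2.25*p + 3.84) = 30.9802*p^4 - 29.5547*p^3 + 31.5376*p^2 - 7.6764*p - 6.2976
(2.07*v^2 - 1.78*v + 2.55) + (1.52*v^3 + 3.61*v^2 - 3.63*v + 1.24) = 1.52*v^3 + 5.68*v^2 - 5.41*v + 3.79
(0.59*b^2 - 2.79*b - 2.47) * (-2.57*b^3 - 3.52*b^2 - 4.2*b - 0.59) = -1.5163*b^5 + 5.0935*b^4 + 13.6907*b^3 + 20.0643*b^2 + 12.0201*b + 1.4573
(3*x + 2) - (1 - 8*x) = 11*x + 1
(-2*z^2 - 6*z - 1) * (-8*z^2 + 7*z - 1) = 16*z^4 + 34*z^3 - 32*z^2 - z + 1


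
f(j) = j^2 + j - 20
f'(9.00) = 19.00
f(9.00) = 70.00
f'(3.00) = 7.00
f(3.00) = -8.00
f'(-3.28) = -5.56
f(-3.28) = -12.52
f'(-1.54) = -2.08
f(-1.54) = -19.17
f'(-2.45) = -3.90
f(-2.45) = -16.45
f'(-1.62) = -2.24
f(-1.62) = -19.00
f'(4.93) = 10.86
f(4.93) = 9.23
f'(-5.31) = -9.62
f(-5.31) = 2.89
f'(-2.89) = -4.78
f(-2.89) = -14.54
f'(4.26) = 9.52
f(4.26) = 2.41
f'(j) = 2*j + 1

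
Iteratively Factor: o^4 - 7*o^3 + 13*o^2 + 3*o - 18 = (o - 3)*(o^3 - 4*o^2 + o + 6) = (o - 3)*(o + 1)*(o^2 - 5*o + 6) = (o - 3)*(o - 2)*(o + 1)*(o - 3)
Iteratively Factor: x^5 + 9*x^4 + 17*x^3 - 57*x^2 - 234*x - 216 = (x + 3)*(x^4 + 6*x^3 - x^2 - 54*x - 72) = (x + 2)*(x + 3)*(x^3 + 4*x^2 - 9*x - 36) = (x + 2)*(x + 3)*(x + 4)*(x^2 - 9) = (x + 2)*(x + 3)^2*(x + 4)*(x - 3)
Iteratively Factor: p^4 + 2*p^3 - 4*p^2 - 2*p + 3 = (p + 1)*(p^3 + p^2 - 5*p + 3) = (p - 1)*(p + 1)*(p^2 + 2*p - 3) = (p - 1)*(p + 1)*(p + 3)*(p - 1)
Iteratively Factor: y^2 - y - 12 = (y + 3)*(y - 4)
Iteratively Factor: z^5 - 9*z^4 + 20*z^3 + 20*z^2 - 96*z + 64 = (z + 2)*(z^4 - 11*z^3 + 42*z^2 - 64*z + 32) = (z - 4)*(z + 2)*(z^3 - 7*z^2 + 14*z - 8) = (z - 4)*(z - 2)*(z + 2)*(z^2 - 5*z + 4) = (z - 4)*(z - 2)*(z - 1)*(z + 2)*(z - 4)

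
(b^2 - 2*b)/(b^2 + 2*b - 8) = b/(b + 4)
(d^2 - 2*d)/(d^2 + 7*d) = (d - 2)/(d + 7)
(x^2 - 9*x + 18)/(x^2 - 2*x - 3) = (x - 6)/(x + 1)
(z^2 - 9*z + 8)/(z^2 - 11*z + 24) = (z - 1)/(z - 3)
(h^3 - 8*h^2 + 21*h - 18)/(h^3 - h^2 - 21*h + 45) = (h - 2)/(h + 5)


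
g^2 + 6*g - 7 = (g - 1)*(g + 7)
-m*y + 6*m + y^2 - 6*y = (-m + y)*(y - 6)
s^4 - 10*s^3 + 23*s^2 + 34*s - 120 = (s - 5)*(s - 4)*(s - 3)*(s + 2)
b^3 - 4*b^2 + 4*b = b*(b - 2)^2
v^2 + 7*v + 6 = (v + 1)*(v + 6)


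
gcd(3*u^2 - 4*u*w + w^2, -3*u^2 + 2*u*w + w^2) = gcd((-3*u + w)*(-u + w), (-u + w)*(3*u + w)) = u - w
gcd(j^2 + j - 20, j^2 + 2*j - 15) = j + 5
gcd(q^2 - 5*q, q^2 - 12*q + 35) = q - 5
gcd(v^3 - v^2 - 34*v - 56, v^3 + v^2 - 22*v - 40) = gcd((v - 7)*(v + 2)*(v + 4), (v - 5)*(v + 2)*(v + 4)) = v^2 + 6*v + 8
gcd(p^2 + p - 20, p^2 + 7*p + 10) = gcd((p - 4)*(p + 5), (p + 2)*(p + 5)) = p + 5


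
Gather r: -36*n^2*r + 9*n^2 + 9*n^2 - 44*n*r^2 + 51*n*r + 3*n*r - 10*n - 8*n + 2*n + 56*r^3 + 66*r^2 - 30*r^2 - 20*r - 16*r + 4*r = 18*n^2 - 16*n + 56*r^3 + r^2*(36 - 44*n) + r*(-36*n^2 + 54*n - 32)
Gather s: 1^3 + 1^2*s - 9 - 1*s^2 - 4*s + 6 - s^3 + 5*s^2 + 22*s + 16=-s^3 + 4*s^2 + 19*s + 14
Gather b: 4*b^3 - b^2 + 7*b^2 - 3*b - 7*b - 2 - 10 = 4*b^3 + 6*b^2 - 10*b - 12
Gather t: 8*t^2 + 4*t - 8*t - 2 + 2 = 8*t^2 - 4*t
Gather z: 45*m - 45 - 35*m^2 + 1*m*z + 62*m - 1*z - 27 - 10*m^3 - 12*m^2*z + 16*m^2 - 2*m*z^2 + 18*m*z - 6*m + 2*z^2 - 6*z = -10*m^3 - 19*m^2 + 101*m + z^2*(2 - 2*m) + z*(-12*m^2 + 19*m - 7) - 72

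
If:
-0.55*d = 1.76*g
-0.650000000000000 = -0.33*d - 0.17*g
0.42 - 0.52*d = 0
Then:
No Solution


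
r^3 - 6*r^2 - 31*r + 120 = (r - 8)*(r - 3)*(r + 5)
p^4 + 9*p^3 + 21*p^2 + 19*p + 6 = (p + 1)^3*(p + 6)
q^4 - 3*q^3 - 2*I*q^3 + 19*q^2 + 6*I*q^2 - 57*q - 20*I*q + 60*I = (q - 3)*(q - 5*I)*(q - I)*(q + 4*I)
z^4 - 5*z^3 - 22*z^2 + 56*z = z*(z - 7)*(z - 2)*(z + 4)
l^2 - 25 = (l - 5)*(l + 5)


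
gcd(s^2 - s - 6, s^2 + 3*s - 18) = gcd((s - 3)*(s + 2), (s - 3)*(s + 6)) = s - 3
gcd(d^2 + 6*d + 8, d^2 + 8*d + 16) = d + 4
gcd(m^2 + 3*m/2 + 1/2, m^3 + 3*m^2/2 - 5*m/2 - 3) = m + 1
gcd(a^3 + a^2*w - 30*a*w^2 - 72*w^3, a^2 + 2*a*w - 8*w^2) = a + 4*w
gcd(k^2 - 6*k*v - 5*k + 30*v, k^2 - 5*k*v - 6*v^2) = -k + 6*v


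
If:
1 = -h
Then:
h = -1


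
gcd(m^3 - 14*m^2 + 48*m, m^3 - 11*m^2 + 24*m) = m^2 - 8*m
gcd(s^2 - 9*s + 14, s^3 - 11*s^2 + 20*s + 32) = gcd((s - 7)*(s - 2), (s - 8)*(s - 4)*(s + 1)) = 1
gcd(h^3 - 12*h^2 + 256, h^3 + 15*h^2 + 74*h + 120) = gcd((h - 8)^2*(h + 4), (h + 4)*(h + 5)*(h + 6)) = h + 4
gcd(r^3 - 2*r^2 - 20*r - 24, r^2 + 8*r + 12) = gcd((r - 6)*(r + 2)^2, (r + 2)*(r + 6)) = r + 2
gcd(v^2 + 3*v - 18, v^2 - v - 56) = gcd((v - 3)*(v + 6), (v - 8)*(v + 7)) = 1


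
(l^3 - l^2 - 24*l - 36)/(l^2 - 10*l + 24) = (l^2 + 5*l + 6)/(l - 4)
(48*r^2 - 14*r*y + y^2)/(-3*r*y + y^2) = (-48*r^2 + 14*r*y - y^2)/(y*(3*r - y))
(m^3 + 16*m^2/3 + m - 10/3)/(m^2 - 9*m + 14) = (m^3 + 16*m^2/3 + m - 10/3)/(m^2 - 9*m + 14)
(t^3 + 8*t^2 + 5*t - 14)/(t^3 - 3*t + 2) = (t + 7)/(t - 1)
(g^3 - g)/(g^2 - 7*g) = (g^2 - 1)/(g - 7)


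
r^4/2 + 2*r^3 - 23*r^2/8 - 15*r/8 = r*(r/2 + 1/4)*(r - 3/2)*(r + 5)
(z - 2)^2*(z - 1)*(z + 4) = z^4 - z^3 - 12*z^2 + 28*z - 16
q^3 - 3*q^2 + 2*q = q*(q - 2)*(q - 1)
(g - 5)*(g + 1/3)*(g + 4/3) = g^3 - 10*g^2/3 - 71*g/9 - 20/9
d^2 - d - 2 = (d - 2)*(d + 1)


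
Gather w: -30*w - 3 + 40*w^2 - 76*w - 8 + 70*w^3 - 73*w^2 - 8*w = 70*w^3 - 33*w^2 - 114*w - 11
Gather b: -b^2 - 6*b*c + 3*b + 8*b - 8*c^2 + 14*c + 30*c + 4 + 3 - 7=-b^2 + b*(11 - 6*c) - 8*c^2 + 44*c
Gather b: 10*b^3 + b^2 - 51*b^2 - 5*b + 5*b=10*b^3 - 50*b^2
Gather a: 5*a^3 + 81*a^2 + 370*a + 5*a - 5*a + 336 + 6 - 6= 5*a^3 + 81*a^2 + 370*a + 336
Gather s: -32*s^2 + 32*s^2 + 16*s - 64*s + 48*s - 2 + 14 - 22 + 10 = 0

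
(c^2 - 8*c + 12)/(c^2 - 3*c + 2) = (c - 6)/(c - 1)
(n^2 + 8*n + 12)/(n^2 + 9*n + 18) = (n + 2)/(n + 3)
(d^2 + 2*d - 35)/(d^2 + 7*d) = (d - 5)/d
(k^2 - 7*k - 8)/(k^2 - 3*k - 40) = (k + 1)/(k + 5)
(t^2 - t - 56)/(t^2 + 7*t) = (t - 8)/t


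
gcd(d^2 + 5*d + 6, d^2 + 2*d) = d + 2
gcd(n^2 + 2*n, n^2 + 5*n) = n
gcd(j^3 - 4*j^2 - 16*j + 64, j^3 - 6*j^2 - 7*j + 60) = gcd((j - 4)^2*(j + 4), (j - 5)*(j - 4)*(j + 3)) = j - 4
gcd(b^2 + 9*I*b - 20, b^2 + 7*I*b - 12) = b + 4*I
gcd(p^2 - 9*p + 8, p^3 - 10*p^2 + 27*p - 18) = p - 1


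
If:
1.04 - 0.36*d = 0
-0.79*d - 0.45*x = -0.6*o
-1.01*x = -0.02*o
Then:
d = 2.89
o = 3.86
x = 0.08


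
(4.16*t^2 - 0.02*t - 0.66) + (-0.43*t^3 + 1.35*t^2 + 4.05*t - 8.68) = -0.43*t^3 + 5.51*t^2 + 4.03*t - 9.34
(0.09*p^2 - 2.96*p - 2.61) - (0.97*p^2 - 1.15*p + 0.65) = -0.88*p^2 - 1.81*p - 3.26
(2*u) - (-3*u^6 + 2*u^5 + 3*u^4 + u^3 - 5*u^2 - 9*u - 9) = 3*u^6 - 2*u^5 - 3*u^4 - u^3 + 5*u^2 + 11*u + 9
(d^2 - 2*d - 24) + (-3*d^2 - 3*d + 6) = -2*d^2 - 5*d - 18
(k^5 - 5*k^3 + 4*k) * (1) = k^5 - 5*k^3 + 4*k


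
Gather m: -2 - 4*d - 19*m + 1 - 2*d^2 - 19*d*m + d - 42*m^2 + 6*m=-2*d^2 - 3*d - 42*m^2 + m*(-19*d - 13) - 1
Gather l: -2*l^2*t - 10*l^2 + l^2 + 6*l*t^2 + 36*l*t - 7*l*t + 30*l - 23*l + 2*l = l^2*(-2*t - 9) + l*(6*t^2 + 29*t + 9)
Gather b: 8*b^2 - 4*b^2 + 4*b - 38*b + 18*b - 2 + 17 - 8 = 4*b^2 - 16*b + 7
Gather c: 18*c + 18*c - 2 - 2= 36*c - 4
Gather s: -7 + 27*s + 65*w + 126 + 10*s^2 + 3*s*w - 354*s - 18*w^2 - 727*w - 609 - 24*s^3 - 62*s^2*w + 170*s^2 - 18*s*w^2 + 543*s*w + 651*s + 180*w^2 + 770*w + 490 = -24*s^3 + s^2*(180 - 62*w) + s*(-18*w^2 + 546*w + 324) + 162*w^2 + 108*w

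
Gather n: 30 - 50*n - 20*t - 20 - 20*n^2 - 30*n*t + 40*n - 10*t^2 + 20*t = -20*n^2 + n*(-30*t - 10) - 10*t^2 + 10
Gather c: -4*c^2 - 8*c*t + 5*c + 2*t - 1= -4*c^2 + c*(5 - 8*t) + 2*t - 1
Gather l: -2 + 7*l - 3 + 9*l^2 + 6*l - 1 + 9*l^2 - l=18*l^2 + 12*l - 6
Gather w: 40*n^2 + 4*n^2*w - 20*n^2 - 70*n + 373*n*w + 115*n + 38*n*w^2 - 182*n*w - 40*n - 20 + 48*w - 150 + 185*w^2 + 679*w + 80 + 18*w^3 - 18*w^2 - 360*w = 20*n^2 + 5*n + 18*w^3 + w^2*(38*n + 167) + w*(4*n^2 + 191*n + 367) - 90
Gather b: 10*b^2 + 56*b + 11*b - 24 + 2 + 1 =10*b^2 + 67*b - 21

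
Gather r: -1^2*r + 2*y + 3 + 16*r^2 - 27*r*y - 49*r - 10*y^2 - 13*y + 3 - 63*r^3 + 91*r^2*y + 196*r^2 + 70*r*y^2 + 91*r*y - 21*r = -63*r^3 + r^2*(91*y + 212) + r*(70*y^2 + 64*y - 71) - 10*y^2 - 11*y + 6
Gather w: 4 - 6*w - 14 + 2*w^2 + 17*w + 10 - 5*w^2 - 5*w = -3*w^2 + 6*w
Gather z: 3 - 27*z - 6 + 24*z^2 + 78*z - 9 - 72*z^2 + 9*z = -48*z^2 + 60*z - 12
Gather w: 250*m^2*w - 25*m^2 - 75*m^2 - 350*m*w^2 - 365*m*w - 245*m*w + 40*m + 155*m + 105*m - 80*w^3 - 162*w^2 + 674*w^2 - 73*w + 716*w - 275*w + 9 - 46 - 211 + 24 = -100*m^2 + 300*m - 80*w^3 + w^2*(512 - 350*m) + w*(250*m^2 - 610*m + 368) - 224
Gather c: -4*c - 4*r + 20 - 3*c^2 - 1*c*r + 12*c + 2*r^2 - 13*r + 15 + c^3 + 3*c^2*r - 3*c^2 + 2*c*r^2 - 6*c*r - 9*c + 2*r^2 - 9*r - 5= c^3 + c^2*(3*r - 6) + c*(2*r^2 - 7*r - 1) + 4*r^2 - 26*r + 30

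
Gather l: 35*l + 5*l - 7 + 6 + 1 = 40*l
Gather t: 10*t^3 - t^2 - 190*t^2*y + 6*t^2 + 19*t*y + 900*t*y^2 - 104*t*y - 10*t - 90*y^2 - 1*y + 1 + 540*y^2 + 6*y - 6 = 10*t^3 + t^2*(5 - 190*y) + t*(900*y^2 - 85*y - 10) + 450*y^2 + 5*y - 5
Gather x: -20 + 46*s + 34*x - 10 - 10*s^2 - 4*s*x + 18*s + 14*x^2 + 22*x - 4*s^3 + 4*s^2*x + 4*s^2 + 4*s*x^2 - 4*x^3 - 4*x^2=-4*s^3 - 6*s^2 + 64*s - 4*x^3 + x^2*(4*s + 10) + x*(4*s^2 - 4*s + 56) - 30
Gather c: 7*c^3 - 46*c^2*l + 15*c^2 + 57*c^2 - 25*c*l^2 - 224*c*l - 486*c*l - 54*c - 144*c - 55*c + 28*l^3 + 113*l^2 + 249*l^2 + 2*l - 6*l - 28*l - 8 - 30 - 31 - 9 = 7*c^3 + c^2*(72 - 46*l) + c*(-25*l^2 - 710*l - 253) + 28*l^3 + 362*l^2 - 32*l - 78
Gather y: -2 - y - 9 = -y - 11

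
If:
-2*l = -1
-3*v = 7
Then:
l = 1/2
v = -7/3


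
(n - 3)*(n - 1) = n^2 - 4*n + 3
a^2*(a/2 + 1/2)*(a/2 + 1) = a^4/4 + 3*a^3/4 + a^2/2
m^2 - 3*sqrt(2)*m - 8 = (m - 4*sqrt(2))*(m + sqrt(2))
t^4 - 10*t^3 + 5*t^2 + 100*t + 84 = (t - 7)*(t - 6)*(t + 1)*(t + 2)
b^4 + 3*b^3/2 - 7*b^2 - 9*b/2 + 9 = (b - 2)*(b - 1)*(b + 3/2)*(b + 3)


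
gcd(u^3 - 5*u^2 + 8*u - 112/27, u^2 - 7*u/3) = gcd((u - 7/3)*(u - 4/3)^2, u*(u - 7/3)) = u - 7/3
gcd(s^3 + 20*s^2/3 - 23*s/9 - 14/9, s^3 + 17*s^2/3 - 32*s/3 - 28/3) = s + 7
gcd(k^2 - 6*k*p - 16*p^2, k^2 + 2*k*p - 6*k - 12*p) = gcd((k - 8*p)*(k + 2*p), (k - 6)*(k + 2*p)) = k + 2*p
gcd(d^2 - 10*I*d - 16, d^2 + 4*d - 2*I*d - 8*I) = d - 2*I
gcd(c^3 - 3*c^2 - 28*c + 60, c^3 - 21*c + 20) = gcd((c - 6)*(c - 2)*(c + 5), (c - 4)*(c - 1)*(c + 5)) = c + 5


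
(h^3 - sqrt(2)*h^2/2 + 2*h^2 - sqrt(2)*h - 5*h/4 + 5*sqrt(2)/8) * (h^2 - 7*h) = h^5 - 5*h^4 - sqrt(2)*h^4/2 - 61*h^3/4 + 5*sqrt(2)*h^3/2 + 35*h^2/4 + 61*sqrt(2)*h^2/8 - 35*sqrt(2)*h/8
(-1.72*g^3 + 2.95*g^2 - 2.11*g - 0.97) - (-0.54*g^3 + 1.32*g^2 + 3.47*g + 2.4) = -1.18*g^3 + 1.63*g^2 - 5.58*g - 3.37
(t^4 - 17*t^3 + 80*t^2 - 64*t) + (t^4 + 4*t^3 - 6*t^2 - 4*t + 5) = 2*t^4 - 13*t^3 + 74*t^2 - 68*t + 5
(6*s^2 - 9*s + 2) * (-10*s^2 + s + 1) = -60*s^4 + 96*s^3 - 23*s^2 - 7*s + 2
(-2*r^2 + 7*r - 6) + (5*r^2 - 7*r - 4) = 3*r^2 - 10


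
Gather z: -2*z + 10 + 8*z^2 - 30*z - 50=8*z^2 - 32*z - 40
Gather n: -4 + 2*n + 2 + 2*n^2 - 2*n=2*n^2 - 2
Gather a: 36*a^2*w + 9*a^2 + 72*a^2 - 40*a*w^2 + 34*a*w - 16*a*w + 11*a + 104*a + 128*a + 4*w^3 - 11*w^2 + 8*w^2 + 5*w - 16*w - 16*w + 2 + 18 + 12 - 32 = a^2*(36*w + 81) + a*(-40*w^2 + 18*w + 243) + 4*w^3 - 3*w^2 - 27*w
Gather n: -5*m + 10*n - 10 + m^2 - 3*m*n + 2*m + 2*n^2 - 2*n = m^2 - 3*m + 2*n^2 + n*(8 - 3*m) - 10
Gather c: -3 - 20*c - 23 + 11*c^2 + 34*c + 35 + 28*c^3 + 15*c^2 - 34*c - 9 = 28*c^3 + 26*c^2 - 20*c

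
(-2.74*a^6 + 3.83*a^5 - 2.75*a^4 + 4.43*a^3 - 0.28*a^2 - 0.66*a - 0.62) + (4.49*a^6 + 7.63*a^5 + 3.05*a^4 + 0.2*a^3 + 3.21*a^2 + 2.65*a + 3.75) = 1.75*a^6 + 11.46*a^5 + 0.3*a^4 + 4.63*a^3 + 2.93*a^2 + 1.99*a + 3.13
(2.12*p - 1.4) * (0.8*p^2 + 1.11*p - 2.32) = 1.696*p^3 + 1.2332*p^2 - 6.4724*p + 3.248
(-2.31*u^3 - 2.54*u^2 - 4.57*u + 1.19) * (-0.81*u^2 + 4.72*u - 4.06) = 1.8711*u^5 - 8.8458*u^4 + 1.0915*u^3 - 12.2219*u^2 + 24.171*u - 4.8314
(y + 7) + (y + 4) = 2*y + 11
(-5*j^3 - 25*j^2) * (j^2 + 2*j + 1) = -5*j^5 - 35*j^4 - 55*j^3 - 25*j^2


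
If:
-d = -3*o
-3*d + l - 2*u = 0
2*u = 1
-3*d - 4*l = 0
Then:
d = -4/15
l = 1/5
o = -4/45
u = 1/2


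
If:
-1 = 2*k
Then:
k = -1/2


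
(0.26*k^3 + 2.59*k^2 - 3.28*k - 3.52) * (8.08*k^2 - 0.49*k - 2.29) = 2.1008*k^5 + 20.7998*k^4 - 28.3669*k^3 - 32.7655*k^2 + 9.236*k + 8.0608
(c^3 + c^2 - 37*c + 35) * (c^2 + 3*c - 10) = c^5 + 4*c^4 - 44*c^3 - 86*c^2 + 475*c - 350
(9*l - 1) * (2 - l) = -9*l^2 + 19*l - 2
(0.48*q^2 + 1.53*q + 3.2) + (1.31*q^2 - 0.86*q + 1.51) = 1.79*q^2 + 0.67*q + 4.71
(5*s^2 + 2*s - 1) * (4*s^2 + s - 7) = 20*s^4 + 13*s^3 - 37*s^2 - 15*s + 7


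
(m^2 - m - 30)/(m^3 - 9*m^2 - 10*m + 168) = (m + 5)/(m^2 - 3*m - 28)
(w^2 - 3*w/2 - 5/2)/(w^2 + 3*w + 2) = (w - 5/2)/(w + 2)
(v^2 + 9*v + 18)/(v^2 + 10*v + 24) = (v + 3)/(v + 4)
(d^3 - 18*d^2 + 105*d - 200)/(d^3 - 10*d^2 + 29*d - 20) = (d^2 - 13*d + 40)/(d^2 - 5*d + 4)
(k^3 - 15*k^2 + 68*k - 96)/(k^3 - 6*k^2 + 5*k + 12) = (k - 8)/(k + 1)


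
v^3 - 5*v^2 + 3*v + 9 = (v - 3)^2*(v + 1)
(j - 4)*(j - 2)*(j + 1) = j^3 - 5*j^2 + 2*j + 8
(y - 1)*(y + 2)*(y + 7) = y^3 + 8*y^2 + 5*y - 14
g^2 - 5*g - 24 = (g - 8)*(g + 3)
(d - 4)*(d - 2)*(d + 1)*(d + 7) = d^4 + 2*d^3 - 33*d^2 + 22*d + 56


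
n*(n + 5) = n^2 + 5*n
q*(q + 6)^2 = q^3 + 12*q^2 + 36*q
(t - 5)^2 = t^2 - 10*t + 25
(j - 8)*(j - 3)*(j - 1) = j^3 - 12*j^2 + 35*j - 24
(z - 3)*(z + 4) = z^2 + z - 12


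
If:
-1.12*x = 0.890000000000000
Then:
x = -0.79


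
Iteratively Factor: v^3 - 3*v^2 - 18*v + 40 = (v - 5)*(v^2 + 2*v - 8) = (v - 5)*(v + 4)*(v - 2)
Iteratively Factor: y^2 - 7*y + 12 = (y - 4)*(y - 3)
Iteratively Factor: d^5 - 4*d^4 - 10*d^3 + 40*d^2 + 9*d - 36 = (d - 4)*(d^4 - 10*d^2 + 9) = (d - 4)*(d - 1)*(d^3 + d^2 - 9*d - 9) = (d - 4)*(d - 1)*(d + 3)*(d^2 - 2*d - 3) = (d - 4)*(d - 1)*(d + 1)*(d + 3)*(d - 3)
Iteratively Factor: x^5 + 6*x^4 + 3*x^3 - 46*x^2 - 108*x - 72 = (x + 2)*(x^4 + 4*x^3 - 5*x^2 - 36*x - 36) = (x - 3)*(x + 2)*(x^3 + 7*x^2 + 16*x + 12) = (x - 3)*(x + 2)*(x + 3)*(x^2 + 4*x + 4) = (x - 3)*(x + 2)^2*(x + 3)*(x + 2)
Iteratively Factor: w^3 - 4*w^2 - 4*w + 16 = (w - 2)*(w^2 - 2*w - 8) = (w - 2)*(w + 2)*(w - 4)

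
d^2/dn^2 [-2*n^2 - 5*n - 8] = -4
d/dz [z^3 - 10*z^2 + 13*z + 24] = 3*z^2 - 20*z + 13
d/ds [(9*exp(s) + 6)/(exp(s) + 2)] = 12*exp(s)/(exp(s) + 2)^2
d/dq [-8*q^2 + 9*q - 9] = 9 - 16*q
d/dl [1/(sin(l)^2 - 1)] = -2*sin(l)/cos(l)^3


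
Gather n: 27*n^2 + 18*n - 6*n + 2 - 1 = 27*n^2 + 12*n + 1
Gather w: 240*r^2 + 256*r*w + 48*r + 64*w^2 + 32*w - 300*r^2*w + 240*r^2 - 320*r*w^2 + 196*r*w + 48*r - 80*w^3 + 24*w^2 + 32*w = 480*r^2 + 96*r - 80*w^3 + w^2*(88 - 320*r) + w*(-300*r^2 + 452*r + 64)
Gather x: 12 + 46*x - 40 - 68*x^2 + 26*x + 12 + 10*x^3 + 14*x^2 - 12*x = 10*x^3 - 54*x^2 + 60*x - 16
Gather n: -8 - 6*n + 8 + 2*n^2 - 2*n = 2*n^2 - 8*n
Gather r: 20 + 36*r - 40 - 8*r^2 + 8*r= -8*r^2 + 44*r - 20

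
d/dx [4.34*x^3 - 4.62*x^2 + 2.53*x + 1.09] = 13.02*x^2 - 9.24*x + 2.53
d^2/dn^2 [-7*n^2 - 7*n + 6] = -14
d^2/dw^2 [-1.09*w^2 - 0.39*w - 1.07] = -2.18000000000000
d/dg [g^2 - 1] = 2*g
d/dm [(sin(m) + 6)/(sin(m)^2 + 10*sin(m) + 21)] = (-12*sin(m) + cos(m)^2 - 40)*cos(m)/(sin(m)^2 + 10*sin(m) + 21)^2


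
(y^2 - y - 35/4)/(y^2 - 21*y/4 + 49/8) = 2*(2*y + 5)/(4*y - 7)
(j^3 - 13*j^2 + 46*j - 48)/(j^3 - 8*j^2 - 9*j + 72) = (j - 2)/(j + 3)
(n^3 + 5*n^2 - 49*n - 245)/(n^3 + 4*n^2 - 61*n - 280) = (n - 7)/(n - 8)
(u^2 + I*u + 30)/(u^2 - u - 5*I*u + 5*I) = (u + 6*I)/(u - 1)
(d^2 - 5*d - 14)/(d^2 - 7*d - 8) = (-d^2 + 5*d + 14)/(-d^2 + 7*d + 8)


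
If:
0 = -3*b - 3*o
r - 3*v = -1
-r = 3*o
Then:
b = v - 1/3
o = 1/3 - v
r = 3*v - 1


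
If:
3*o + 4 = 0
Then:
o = -4/3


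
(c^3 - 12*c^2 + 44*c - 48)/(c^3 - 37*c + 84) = (c^2 - 8*c + 12)/(c^2 + 4*c - 21)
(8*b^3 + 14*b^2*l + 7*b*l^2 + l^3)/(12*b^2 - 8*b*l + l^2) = (8*b^3 + 14*b^2*l + 7*b*l^2 + l^3)/(12*b^2 - 8*b*l + l^2)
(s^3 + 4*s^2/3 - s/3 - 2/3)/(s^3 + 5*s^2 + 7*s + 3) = (s - 2/3)/(s + 3)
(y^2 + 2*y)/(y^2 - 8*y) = (y + 2)/(y - 8)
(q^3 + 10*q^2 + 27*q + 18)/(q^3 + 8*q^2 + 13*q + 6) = (q + 3)/(q + 1)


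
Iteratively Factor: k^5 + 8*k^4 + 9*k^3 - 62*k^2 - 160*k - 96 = (k + 4)*(k^4 + 4*k^3 - 7*k^2 - 34*k - 24) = (k + 2)*(k + 4)*(k^3 + 2*k^2 - 11*k - 12) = (k + 2)*(k + 4)^2*(k^2 - 2*k - 3) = (k - 3)*(k + 2)*(k + 4)^2*(k + 1)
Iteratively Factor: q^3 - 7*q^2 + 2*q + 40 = (q - 4)*(q^2 - 3*q - 10) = (q - 5)*(q - 4)*(q + 2)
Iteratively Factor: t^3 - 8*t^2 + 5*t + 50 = (t + 2)*(t^2 - 10*t + 25) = (t - 5)*(t + 2)*(t - 5)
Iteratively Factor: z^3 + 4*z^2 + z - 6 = (z + 3)*(z^2 + z - 2) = (z + 2)*(z + 3)*(z - 1)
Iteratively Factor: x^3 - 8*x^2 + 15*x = (x)*(x^2 - 8*x + 15) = x*(x - 5)*(x - 3)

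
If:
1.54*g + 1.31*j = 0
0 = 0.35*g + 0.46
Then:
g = -1.31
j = 1.55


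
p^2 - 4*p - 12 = (p - 6)*(p + 2)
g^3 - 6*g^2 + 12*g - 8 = (g - 2)^3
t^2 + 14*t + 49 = (t + 7)^2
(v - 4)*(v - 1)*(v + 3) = v^3 - 2*v^2 - 11*v + 12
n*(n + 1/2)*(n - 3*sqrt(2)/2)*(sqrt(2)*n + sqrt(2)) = sqrt(2)*n^4 - 3*n^3 + 3*sqrt(2)*n^3/2 - 9*n^2/2 + sqrt(2)*n^2/2 - 3*n/2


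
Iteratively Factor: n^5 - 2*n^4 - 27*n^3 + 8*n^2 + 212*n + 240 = (n + 2)*(n^4 - 4*n^3 - 19*n^2 + 46*n + 120) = (n - 5)*(n + 2)*(n^3 + n^2 - 14*n - 24) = (n - 5)*(n + 2)*(n + 3)*(n^2 - 2*n - 8) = (n - 5)*(n - 4)*(n + 2)*(n + 3)*(n + 2)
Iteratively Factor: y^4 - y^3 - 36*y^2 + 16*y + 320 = (y - 4)*(y^3 + 3*y^2 - 24*y - 80) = (y - 5)*(y - 4)*(y^2 + 8*y + 16) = (y - 5)*(y - 4)*(y + 4)*(y + 4)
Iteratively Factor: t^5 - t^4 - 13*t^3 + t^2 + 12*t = (t)*(t^4 - t^3 - 13*t^2 + t + 12) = t*(t + 3)*(t^3 - 4*t^2 - t + 4) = t*(t - 4)*(t + 3)*(t^2 - 1) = t*(t - 4)*(t - 1)*(t + 3)*(t + 1)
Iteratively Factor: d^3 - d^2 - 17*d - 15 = (d - 5)*(d^2 + 4*d + 3) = (d - 5)*(d + 1)*(d + 3)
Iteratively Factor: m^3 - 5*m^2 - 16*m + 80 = (m + 4)*(m^2 - 9*m + 20) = (m - 4)*(m + 4)*(m - 5)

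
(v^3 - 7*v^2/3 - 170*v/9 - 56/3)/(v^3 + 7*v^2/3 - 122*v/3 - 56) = (v + 7/3)/(v + 7)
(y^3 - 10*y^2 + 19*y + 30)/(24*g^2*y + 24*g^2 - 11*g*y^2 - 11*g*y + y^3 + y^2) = (y^2 - 11*y + 30)/(24*g^2 - 11*g*y + y^2)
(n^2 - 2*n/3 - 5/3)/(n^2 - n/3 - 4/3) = (3*n - 5)/(3*n - 4)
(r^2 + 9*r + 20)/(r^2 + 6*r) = (r^2 + 9*r + 20)/(r*(r + 6))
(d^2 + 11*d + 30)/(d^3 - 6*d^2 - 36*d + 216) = (d + 5)/(d^2 - 12*d + 36)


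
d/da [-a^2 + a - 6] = 1 - 2*a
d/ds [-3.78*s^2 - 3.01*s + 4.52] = -7.56*s - 3.01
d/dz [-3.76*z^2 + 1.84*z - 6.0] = 1.84 - 7.52*z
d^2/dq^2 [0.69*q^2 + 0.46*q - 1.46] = 1.38000000000000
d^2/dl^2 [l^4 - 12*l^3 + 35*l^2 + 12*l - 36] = 12*l^2 - 72*l + 70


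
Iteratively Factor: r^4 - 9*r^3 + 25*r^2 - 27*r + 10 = (r - 2)*(r^3 - 7*r^2 + 11*r - 5) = (r - 2)*(r - 1)*(r^2 - 6*r + 5) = (r - 5)*(r - 2)*(r - 1)*(r - 1)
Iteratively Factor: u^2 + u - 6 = (u + 3)*(u - 2)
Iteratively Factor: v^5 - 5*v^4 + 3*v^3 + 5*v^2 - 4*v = (v - 1)*(v^4 - 4*v^3 - v^2 + 4*v) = (v - 1)*(v + 1)*(v^3 - 5*v^2 + 4*v) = (v - 1)^2*(v + 1)*(v^2 - 4*v) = (v - 4)*(v - 1)^2*(v + 1)*(v)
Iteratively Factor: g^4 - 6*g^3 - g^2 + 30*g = (g - 3)*(g^3 - 3*g^2 - 10*g) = g*(g - 3)*(g^2 - 3*g - 10) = g*(g - 3)*(g + 2)*(g - 5)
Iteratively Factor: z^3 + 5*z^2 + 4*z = (z + 4)*(z^2 + z) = (z + 1)*(z + 4)*(z)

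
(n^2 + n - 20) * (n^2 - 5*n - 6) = n^4 - 4*n^3 - 31*n^2 + 94*n + 120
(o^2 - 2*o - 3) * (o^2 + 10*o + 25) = o^4 + 8*o^3 + 2*o^2 - 80*o - 75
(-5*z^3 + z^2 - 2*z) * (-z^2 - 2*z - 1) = 5*z^5 + 9*z^4 + 5*z^3 + 3*z^2 + 2*z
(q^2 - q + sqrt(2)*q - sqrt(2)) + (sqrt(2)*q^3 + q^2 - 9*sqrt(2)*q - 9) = sqrt(2)*q^3 + 2*q^2 - 8*sqrt(2)*q - q - 9 - sqrt(2)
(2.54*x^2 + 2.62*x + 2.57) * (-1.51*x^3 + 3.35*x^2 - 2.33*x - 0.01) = -3.8354*x^5 + 4.5528*x^4 - 1.0219*x^3 + 2.4795*x^2 - 6.0143*x - 0.0257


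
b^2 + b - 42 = (b - 6)*(b + 7)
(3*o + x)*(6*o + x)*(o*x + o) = 18*o^3*x + 18*o^3 + 9*o^2*x^2 + 9*o^2*x + o*x^3 + o*x^2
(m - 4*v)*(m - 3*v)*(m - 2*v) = m^3 - 9*m^2*v + 26*m*v^2 - 24*v^3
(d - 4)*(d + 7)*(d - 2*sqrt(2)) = d^3 - 2*sqrt(2)*d^2 + 3*d^2 - 28*d - 6*sqrt(2)*d + 56*sqrt(2)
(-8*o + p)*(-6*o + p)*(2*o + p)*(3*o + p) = 288*o^4 + 156*o^3*p - 16*o^2*p^2 - 9*o*p^3 + p^4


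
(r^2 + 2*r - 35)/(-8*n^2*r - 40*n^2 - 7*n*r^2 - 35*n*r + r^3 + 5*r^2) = (-r^2 - 2*r + 35)/(8*n^2*r + 40*n^2 + 7*n*r^2 + 35*n*r - r^3 - 5*r^2)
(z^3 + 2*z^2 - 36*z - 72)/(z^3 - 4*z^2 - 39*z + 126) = (z^2 - 4*z - 12)/(z^2 - 10*z + 21)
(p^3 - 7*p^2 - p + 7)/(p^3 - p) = (p - 7)/p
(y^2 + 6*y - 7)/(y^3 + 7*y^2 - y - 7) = 1/(y + 1)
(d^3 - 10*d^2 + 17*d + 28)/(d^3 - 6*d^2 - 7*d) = (d - 4)/d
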